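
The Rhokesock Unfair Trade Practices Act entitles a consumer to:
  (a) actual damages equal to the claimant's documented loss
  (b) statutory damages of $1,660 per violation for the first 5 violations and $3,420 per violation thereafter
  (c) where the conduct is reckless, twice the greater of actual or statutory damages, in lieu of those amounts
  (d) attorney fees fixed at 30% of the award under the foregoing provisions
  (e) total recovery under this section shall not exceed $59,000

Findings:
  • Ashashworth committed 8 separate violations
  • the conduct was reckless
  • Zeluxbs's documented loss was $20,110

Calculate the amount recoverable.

First 5 violations: 5 × $1,660 = $8,300
Remaining violations: (8 − 5) × $3,420 = $10,260
Statutory damages: $8,300 + $10,260 = $18,560
Greater of actual damages ($20,110) or statutory damages ($18,560): $20,110
Doubled: 2 × $20,110 = $40,220
Attorney fees: 30% of $40,220 = $12,066
Total before cap: $40,220 + $12,066 = $52,286
Cap at $59,000: $52,286 is within the cap, no reduction.

$52,286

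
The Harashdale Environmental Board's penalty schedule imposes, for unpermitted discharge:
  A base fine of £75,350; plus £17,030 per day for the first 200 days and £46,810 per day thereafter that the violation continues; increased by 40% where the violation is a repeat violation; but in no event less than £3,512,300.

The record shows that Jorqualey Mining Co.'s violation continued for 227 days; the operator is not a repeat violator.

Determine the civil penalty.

£4,745,220

First 200 days: 200 × £17,030 = £3,406,000
Remaining days: (227 − 200) × £46,810 = £1,263,870
Per-day component: £3,406,000 + £1,263,870 = £4,669,870
Base plus per-day: £75,350 + £4,669,870 = £4,745,220
The operator is not a repeat violator: no 40% increase.
Minimum £3,512,300: £4,745,220 meets the minimum, no increase.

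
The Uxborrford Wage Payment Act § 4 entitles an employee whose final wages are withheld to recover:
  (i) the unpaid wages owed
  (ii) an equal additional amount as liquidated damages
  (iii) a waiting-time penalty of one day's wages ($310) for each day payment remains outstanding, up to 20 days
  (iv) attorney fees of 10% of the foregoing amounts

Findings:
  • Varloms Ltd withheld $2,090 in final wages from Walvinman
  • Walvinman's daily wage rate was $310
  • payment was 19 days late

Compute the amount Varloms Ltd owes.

Total award: $11,077

Liquidated damages (equal amount): $2,090
Penalty days: min(19, 20) = 19
Waiting-time penalty: 19 × $310 = $5,890
Subtotal: $2,090 + $2,090 + $5,890 = $10,070
Attorney fees: 10% of $10,070 = $1,007
Total award: $10,070 + $1,007 = $11,077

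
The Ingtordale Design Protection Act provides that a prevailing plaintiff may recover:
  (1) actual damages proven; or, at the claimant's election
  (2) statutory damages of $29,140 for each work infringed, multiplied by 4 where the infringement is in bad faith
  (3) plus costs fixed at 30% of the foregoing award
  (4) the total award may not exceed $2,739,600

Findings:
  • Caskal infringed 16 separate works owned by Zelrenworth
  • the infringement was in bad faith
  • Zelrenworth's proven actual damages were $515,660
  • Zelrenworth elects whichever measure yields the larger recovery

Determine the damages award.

Award: $2,424,448

Statutory damages: 16 × $29,140 = $466,240
Multiplied by 4: 4 × $466,240 = $1,864,960
Greater of actual damages ($515,660) or enhanced statutory damages ($1,864,960): $1,864,960
Costs: 30% of $1,864,960 = $559,488
Award plus costs: $1,864,960 + $559,488 = $2,424,448
Cap at $2,739,600: $2,424,448 is within the cap, no reduction.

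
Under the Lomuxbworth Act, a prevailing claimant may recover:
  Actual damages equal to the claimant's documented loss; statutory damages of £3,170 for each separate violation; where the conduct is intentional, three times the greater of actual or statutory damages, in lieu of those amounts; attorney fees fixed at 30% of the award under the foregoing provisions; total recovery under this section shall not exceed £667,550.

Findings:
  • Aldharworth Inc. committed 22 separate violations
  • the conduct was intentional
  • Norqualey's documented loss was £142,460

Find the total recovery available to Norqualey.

£555,594

Statutory damages: 22 × £3,170 = £69,740
Greater of actual damages (£142,460) or statutory damages (£69,740): £142,460
Trebled: 3 × £142,460 = £427,380
Attorney fees: 30% of £427,380 = £128,214
Total before cap: £427,380 + £128,214 = £555,594
Cap at £667,550: £555,594 is within the cap, no reduction.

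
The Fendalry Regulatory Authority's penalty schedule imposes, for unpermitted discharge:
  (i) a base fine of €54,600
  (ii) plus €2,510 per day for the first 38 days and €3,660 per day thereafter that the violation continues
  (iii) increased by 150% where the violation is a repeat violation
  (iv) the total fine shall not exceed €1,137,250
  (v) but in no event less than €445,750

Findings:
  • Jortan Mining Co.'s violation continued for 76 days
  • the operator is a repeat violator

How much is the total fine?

First 38 days: 38 × €2,510 = €95,380
Remaining days: (76 − 38) × €3,660 = €139,080
Per-day component: €95,380 + €139,080 = €234,460
Base plus per-day: €54,600 + €234,460 = €289,060
Enhancement: 150% of €289,060 = €433,590
Enhanced fine: €289,060 + €433,590 = €722,650
Cap at €1,137,250: €722,650 is within the cap, no reduction.
Minimum €445,750: €722,650 meets the minimum, no increase.

Civil penalty: €722,650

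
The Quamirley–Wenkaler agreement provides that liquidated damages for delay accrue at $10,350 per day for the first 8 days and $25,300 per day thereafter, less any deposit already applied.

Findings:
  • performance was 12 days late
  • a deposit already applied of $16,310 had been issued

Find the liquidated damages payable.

$167,690

First 8 days: 8 × $10,350 = $82,800
Remaining days: (12 − 8) × $25,300 = $101,200
Accrued per-day damages: $82,800 + $101,200 = $184,000
Less deposit already applied: $184,000 − $16,310 = $167,690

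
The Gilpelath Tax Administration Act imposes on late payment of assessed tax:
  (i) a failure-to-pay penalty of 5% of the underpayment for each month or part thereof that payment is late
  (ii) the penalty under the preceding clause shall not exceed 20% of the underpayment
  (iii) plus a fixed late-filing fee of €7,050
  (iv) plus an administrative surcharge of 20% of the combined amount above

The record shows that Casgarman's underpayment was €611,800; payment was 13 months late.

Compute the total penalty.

Accrued rate: 5% × 13 = 65%, capped at 20% → 20%
Failure-to-pay penalty: 20% of €611,800 = €122,360
Penalty before surcharge: €122,360 + €7,050 = €129,410
Administrative surcharge: 20% of €129,410 = €25,882
Total penalty: €129,410 + €25,882 = €155,292

€155,292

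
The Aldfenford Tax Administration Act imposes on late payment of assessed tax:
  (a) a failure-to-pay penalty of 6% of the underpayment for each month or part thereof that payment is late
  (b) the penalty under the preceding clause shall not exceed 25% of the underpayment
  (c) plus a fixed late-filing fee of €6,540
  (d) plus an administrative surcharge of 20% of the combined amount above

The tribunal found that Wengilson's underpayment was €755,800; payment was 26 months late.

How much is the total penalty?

€234,588

Accrued rate: 6% × 26 = 156%, capped at 25% → 25%
Failure-to-pay penalty: 25% of €755,800 = €188,950
Penalty before surcharge: €188,950 + €6,540 = €195,490
Administrative surcharge: 20% of €195,490 = €39,098
Total penalty: €195,490 + €39,098 = €234,588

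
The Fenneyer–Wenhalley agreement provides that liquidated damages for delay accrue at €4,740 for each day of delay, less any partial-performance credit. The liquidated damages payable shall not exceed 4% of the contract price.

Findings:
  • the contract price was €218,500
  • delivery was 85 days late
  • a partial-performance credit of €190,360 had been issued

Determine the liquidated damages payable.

Per-day damages: 85 × €4,740 = €402,900
Less partial-performance credit: €402,900 − €190,360 = €212,540
Cap: 4% of €218,500 = €8,740
Cap at €8,740: €212,540 exceeds the cap → €8,740

€8,740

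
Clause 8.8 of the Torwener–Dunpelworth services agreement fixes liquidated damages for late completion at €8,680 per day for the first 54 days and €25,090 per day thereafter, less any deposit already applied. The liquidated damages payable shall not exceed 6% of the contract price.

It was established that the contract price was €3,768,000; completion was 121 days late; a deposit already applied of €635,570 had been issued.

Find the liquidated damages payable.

First 54 days: 54 × €8,680 = €468,720
Remaining days: (121 − 54) × €25,090 = €1,681,030
Accrued per-day damages: €468,720 + €1,681,030 = €2,149,750
Less deposit already applied: €2,149,750 − €635,570 = €1,514,180
Cap: 6% of €3,768,000 = €226,080
Cap at €226,080: €1,514,180 exceeds the cap → €226,080

Liquidated damages: €226,080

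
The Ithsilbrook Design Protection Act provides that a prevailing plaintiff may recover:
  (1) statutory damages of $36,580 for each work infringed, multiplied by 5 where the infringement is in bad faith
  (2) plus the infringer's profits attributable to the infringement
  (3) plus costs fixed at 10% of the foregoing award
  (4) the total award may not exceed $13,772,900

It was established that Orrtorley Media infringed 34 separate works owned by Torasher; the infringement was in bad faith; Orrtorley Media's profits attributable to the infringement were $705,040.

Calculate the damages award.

Statutory damages: 34 × $36,580 = $1,243,720
Multiplied by 5: 5 × $1,243,720 = $6,218,600
Combined award: $6,218,600 + $705,040 = $6,923,640
Costs: 10% of $6,923,640 = $692,364
Award plus costs: $6,923,640 + $692,364 = $7,616,004
Cap at $13,772,900: $7,616,004 is within the cap, no reduction.

$7,616,004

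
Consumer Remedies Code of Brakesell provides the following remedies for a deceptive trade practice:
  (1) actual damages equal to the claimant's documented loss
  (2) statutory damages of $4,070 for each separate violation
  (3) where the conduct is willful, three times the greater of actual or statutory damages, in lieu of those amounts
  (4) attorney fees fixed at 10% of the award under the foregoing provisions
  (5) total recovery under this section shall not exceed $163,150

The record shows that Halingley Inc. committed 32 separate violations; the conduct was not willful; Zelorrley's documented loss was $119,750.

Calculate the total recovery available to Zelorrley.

Statutory damages: 32 × $4,070 = $130,240
Conduct not willful: the in-lieu enhancement does not apply.
Actual plus statutory damages: $119,750 + $130,240 = $249,990
Attorney fees: 10% of $249,990 = $24,999
Total before cap: $249,990 + $24,999 = $274,989
Cap at $163,150: $274,989 exceeds the cap → $163,150

$163,150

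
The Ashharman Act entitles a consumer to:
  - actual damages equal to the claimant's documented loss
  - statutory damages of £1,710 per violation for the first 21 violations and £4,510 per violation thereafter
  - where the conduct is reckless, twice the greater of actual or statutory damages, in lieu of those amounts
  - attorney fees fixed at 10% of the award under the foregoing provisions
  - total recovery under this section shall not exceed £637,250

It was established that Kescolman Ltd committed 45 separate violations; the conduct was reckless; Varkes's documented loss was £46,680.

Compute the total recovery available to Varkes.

First 21 violations: 21 × £1,710 = £35,910
Remaining violations: (45 − 21) × £4,510 = £108,240
Statutory damages: £35,910 + £108,240 = £144,150
Greater of actual damages (£46,680) or statutory damages (£144,150): £144,150
Doubled: 2 × £144,150 = £288,300
Attorney fees: 10% of £288,300 = £28,830
Total before cap: £288,300 + £28,830 = £317,130
Cap at £637,250: £317,130 is within the cap, no reduction.

£317,130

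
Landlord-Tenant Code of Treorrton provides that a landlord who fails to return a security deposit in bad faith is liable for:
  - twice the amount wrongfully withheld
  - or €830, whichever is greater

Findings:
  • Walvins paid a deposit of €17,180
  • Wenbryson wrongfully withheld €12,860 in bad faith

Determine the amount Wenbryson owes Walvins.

Doubled: 2 × €12,860 = €25,720
Minimum €830: €25,720 meets the minimum, no increase.

Recovery: €25,720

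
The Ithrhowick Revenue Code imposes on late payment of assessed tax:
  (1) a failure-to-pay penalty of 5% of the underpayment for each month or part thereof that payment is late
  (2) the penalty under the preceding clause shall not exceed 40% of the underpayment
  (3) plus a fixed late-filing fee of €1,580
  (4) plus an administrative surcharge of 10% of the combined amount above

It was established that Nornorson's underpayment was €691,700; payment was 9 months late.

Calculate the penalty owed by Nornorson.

Accrued rate: 5% × 9 = 45%, capped at 40% → 40%
Failure-to-pay penalty: 40% of €691,700 = €276,680
Penalty before surcharge: €276,680 + €1,580 = €278,260
Administrative surcharge: 10% of €278,260 = €27,826
Total penalty: €278,260 + €27,826 = €306,086

€306,086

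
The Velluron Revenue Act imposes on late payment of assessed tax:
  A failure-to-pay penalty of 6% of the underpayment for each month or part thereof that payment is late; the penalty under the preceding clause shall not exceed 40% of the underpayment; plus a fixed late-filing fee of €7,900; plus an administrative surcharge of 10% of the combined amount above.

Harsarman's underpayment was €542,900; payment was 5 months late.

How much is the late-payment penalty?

Accrued rate: 6% × 5 = 30%, capped at 40% → 30%
Failure-to-pay penalty: 30% of €542,900 = €162,870
Penalty before surcharge: €162,870 + €7,900 = €170,770
Administrative surcharge: 10% of €170,770 = €17,077
Total penalty: €170,770 + €17,077 = €187,847

€187,847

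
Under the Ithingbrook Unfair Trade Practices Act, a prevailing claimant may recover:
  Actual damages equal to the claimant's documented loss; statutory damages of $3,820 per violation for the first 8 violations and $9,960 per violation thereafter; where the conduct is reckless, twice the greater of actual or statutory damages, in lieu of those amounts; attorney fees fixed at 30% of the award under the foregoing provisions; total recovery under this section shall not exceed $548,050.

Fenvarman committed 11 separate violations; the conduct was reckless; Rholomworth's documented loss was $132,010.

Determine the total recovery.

$343,226

First 8 violations: 8 × $3,820 = $30,560
Remaining violations: (11 − 8) × $9,960 = $29,880
Statutory damages: $30,560 + $29,880 = $60,440
Greater of actual damages ($132,010) or statutory damages ($60,440): $132,010
Doubled: 2 × $132,010 = $264,020
Attorney fees: 30% of $264,020 = $79,206
Total before cap: $264,020 + $79,206 = $343,226
Cap at $548,050: $343,226 is within the cap, no reduction.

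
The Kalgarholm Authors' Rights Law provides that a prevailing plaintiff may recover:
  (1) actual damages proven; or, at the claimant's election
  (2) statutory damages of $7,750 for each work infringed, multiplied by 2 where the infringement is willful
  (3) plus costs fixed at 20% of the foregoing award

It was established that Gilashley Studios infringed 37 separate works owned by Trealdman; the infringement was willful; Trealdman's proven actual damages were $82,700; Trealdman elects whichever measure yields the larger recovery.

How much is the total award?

$688,200

Statutory damages: 37 × $7,750 = $286,750
Doubled: 2 × $286,750 = $573,500
Greater of actual damages ($82,700) or enhanced statutory damages ($573,500): $573,500
Costs: 20% of $573,500 = $114,700
Award plus costs: $573,500 + $114,700 = $688,200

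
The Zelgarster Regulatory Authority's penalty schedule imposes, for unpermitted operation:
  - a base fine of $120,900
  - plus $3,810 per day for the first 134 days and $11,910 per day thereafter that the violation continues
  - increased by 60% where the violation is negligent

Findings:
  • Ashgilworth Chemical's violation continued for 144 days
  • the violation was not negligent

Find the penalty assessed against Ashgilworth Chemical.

$750,540

First 134 days: 134 × $3,810 = $510,540
Remaining days: (144 − 134) × $11,910 = $119,100
Per-day component: $510,540 + $119,100 = $629,640
Base plus per-day: $120,900 + $629,640 = $750,540
The violation was not negligent: no 60% increase.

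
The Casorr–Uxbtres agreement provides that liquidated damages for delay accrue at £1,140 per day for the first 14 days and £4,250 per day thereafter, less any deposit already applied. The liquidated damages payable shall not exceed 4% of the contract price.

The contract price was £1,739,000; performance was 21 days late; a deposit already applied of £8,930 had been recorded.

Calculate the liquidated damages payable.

First 14 days: 14 × £1,140 = £15,960
Remaining days: (21 − 14) × £4,250 = £29,750
Accrued per-day damages: £15,960 + £29,750 = £45,710
Less deposit already applied: £45,710 − £8,930 = £36,780
Cap: 4% of £1,739,000 = £69,560
Cap at £69,560: £36,780 is within the cap, no reduction.

Liquidated damages: £36,780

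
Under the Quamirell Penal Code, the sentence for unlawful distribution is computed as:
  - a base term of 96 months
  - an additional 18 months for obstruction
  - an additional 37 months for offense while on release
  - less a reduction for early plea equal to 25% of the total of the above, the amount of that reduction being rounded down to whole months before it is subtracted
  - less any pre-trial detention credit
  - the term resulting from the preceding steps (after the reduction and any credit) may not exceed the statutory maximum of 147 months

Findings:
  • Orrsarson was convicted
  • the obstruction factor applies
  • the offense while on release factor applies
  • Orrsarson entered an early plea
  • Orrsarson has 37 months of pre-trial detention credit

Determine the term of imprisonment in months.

77 months

Obstruction enhancement: +18 months
Offense while on release enhancement: +37 months
Adjusted term: 96 months + 18 months + 37 months = 151 months
Early plea reduction: 25% of 151 months = 37 months (rounded down)
After reduction: 151 − 37 = 114 months
Less pre-trial detention credit: 114 months − 37 months = 77 months
Cap at 147 months: 77 months is within the cap, no reduction.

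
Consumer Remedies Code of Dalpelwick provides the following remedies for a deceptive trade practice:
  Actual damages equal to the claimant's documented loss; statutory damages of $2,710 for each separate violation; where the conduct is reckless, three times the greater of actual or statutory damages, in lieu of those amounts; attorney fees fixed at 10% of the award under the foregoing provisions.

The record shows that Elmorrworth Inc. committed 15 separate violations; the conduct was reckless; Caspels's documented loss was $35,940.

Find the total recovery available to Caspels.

Statutory damages: 15 × $2,710 = $40,650
Greater of actual damages ($35,940) or statutory damages ($40,650): $40,650
Trebled: 3 × $40,650 = $121,950
Attorney fees: 10% of $121,950 = $12,195
Total recovery: $121,950 + $12,195 = $134,145

$134,145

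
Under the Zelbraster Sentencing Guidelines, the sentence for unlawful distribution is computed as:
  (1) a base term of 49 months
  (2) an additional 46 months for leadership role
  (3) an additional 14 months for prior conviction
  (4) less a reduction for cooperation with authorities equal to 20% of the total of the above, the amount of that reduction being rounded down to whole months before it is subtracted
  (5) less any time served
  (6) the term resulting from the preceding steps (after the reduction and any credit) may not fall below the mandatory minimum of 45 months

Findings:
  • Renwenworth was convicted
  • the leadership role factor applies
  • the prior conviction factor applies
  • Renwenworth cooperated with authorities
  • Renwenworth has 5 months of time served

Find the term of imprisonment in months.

Leadership role enhancement: +46 months
Prior conviction enhancement: +14 months
Adjusted term: 49 months + 46 months + 14 months = 109 months
Cooperation with authorities reduction: 20% of 109 months = 21 months (rounded down)
After reduction: 109 − 21 = 88 months
Less time served: 88 months − 5 months = 83 months
Minimum 45 months: 83 months meets the minimum, no increase.

83 months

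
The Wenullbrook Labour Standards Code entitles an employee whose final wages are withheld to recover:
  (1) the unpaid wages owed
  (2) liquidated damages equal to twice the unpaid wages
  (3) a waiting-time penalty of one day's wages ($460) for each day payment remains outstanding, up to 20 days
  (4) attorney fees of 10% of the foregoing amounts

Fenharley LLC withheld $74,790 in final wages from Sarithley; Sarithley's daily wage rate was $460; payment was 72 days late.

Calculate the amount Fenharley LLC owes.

Doubled: 2 × $74,790 = $149,580
Penalty days: min(72, 20) = 20
Waiting-time penalty: 20 × $460 = $9,200
Subtotal: $74,790 + $149,580 + $9,200 = $233,570
Attorney fees: 10% of $233,570 = $23,357
Total award: $233,570 + $23,357 = $256,927

$256,927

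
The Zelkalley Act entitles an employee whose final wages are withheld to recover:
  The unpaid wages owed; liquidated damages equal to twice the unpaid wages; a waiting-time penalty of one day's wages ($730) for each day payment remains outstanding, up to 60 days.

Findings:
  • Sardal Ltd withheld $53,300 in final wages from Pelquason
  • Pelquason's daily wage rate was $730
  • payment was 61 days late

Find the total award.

Doubled: 2 × $53,300 = $106,600
Penalty days: min(61, 60) = 60
Waiting-time penalty: 60 × $730 = $43,800
Total award: $53,300 + $106,600 + $43,800 = $203,700

$203,700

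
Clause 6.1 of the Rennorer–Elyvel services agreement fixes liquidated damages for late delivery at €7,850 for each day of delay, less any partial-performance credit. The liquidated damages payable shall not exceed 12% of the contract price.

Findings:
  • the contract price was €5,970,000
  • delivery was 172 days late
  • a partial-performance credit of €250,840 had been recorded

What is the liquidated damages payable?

€716,400

Per-day damages: 172 × €7,850 = €1,350,200
Less partial-performance credit: €1,350,200 − €250,840 = €1,099,360
Cap: 12% of €5,970,000 = €716,400
Cap at €716,400: €1,099,360 exceeds the cap → €716,400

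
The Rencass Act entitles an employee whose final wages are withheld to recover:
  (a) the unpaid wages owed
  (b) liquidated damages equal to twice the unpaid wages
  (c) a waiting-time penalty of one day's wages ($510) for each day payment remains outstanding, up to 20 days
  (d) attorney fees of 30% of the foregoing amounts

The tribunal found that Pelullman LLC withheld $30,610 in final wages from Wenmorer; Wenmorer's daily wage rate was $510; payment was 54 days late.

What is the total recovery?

Doubled: 2 × $30,610 = $61,220
Penalty days: min(54, 20) = 20
Waiting-time penalty: 20 × $510 = $10,200
Subtotal: $30,610 + $61,220 + $10,200 = $102,030
Attorney fees: 30% of $102,030 = $30,609
Total award: $102,030 + $30,609 = $132,639

$132,639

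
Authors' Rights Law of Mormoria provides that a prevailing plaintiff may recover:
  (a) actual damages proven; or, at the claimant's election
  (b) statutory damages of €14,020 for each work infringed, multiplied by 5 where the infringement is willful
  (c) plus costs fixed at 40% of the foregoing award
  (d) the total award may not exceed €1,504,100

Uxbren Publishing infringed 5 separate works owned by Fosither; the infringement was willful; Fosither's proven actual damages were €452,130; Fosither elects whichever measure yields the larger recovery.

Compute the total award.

Award: €632,982

Statutory damages: 5 × €14,020 = €70,100
Multiplied by 5: 5 × €70,100 = €350,500
Greater of actual damages (€452,130) or enhanced statutory damages (€350,500): €452,130
Costs: 40% of €452,130 = €180,852
Award plus costs: €452,130 + €180,852 = €632,982
Cap at €1,504,100: €632,982 is within the cap, no reduction.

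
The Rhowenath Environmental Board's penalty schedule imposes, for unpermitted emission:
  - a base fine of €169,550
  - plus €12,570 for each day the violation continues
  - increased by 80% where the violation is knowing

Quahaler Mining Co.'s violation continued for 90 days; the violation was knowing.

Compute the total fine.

Civil penalty: €2,341,530

Per-day component: 90 × €12,570 = €1,131,300
Base plus per-day: €169,550 + €1,131,300 = €1,300,850
Enhancement: 80% of €1,300,850 = €1,040,680
Enhanced fine: €1,300,850 + €1,040,680 = €2,341,530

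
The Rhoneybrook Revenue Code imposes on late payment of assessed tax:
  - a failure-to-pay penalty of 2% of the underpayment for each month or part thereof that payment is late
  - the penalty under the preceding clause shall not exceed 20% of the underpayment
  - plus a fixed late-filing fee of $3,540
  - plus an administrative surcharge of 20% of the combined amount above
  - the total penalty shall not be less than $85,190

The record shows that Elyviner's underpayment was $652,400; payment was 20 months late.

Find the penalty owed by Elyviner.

Accrued rate: 2% × 20 = 40%, capped at 20% → 20%
Failure-to-pay penalty: 20% of $652,400 = $130,480
Penalty before surcharge: $130,480 + $3,540 = $134,020
Administrative surcharge: 20% of $134,020 = $26,804
Total penalty: $134,020 + $26,804 = $160,824
Minimum $85,190: $160,824 meets the minimum, no increase.

$160,824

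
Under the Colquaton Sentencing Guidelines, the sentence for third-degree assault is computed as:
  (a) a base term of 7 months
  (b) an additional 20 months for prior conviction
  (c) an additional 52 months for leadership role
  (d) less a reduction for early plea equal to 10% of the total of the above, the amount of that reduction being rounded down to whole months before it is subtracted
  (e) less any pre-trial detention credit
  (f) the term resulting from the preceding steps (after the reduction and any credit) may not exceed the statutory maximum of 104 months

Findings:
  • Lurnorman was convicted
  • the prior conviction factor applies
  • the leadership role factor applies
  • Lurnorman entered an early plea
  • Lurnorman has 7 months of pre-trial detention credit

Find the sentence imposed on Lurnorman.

Prior conviction enhancement: +20 months
Leadership role enhancement: +52 months
Adjusted term: 7 months + 20 months + 52 months = 79 months
Early plea reduction: 10% of 79 months = 7 months (rounded down)
After reduction: 79 − 7 = 72 months
Less pre-trial detention credit: 72 months − 7 months = 65 months
Cap at 104 months: 65 months is within the cap, no reduction.

Sentence: 65 months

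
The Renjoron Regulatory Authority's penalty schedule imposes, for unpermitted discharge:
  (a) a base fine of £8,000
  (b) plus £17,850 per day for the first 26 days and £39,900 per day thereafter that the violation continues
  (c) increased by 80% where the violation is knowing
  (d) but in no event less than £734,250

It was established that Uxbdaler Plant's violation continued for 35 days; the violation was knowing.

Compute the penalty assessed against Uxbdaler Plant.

First 26 days: 26 × £17,850 = £464,100
Remaining days: (35 − 26) × £39,900 = £359,100
Per-day component: £464,100 + £359,100 = £823,200
Base plus per-day: £8,000 + £823,200 = £831,200
Enhancement: 80% of £831,200 = £664,960
Enhanced fine: £831,200 + £664,960 = £1,496,160
Minimum £734,250: £1,496,160 meets the minimum, no increase.

£1,496,160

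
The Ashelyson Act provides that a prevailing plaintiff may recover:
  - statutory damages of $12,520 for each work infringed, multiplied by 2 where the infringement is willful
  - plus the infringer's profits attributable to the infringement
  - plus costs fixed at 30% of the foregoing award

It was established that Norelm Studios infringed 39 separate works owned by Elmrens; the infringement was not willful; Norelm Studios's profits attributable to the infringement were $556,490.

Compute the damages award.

$1,358,201

Statutory damages: 39 × $12,520 = $488,280
Infringement not willful: no ×2 enhancement.
Combined award: $488,280 + $556,490 = $1,044,770
Costs: 30% of $1,044,770 = $313,431
Award plus costs: $1,044,770 + $313,431 = $1,358,201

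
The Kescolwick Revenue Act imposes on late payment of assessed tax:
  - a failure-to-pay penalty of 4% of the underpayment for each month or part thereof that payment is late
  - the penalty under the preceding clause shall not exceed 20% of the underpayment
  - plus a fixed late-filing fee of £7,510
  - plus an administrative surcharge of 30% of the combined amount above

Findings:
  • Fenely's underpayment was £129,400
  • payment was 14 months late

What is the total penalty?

Accrued rate: 4% × 14 = 56%, capped at 20% → 20%
Failure-to-pay penalty: 20% of £129,400 = £25,880
Penalty before surcharge: £25,880 + £7,510 = £33,390
Administrative surcharge: 30% of £33,390 = £10,017
Total penalty: £33,390 + £10,017 = £43,407

£43,407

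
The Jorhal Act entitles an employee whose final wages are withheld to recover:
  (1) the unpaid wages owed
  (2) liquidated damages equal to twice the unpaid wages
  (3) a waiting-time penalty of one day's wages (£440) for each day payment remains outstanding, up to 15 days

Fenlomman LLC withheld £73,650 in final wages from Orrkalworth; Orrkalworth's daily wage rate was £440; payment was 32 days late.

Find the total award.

Doubled: 2 × £73,650 = £147,300
Penalty days: min(32, 15) = 15
Waiting-time penalty: 15 × £440 = £6,600
Total award: £73,650 + £147,300 + £6,600 = £227,550

Total award: £227,550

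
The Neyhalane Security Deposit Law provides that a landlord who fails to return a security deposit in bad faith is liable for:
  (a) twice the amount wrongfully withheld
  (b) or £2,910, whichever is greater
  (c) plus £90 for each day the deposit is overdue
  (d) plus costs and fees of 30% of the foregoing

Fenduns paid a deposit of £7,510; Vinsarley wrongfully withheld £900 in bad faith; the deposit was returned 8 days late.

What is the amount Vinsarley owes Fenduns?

Doubled: 2 × £900 = £1,800
Minimum £2,910: £1,800 is below the minimum → £2,910
Late-return penalty: 8 × £90 = £720
Damages plus late penalty: £2,910 + £720 = £3,630
Costs and fees: 30% of £3,630 = £1,089
Total recovery: £3,630 + £1,089 = £4,719

£4,719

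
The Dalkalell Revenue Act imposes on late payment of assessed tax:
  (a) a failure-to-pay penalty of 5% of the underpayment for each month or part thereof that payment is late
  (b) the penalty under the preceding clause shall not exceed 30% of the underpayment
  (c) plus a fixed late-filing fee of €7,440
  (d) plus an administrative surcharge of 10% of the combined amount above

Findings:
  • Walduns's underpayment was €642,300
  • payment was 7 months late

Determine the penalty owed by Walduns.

€220,143

Accrued rate: 5% × 7 = 35%, capped at 30% → 30%
Failure-to-pay penalty: 30% of €642,300 = €192,690
Penalty before surcharge: €192,690 + €7,440 = €200,130
Administrative surcharge: 10% of €200,130 = €20,013
Total penalty: €200,130 + €20,013 = €220,143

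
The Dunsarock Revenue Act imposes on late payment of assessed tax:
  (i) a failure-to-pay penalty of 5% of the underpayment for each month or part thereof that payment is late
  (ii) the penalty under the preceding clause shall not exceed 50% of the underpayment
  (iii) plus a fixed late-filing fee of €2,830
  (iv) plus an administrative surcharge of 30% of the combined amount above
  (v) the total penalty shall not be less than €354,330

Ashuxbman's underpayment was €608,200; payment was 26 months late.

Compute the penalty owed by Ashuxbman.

€399,009

Accrued rate: 5% × 26 = 130%, capped at 50% → 50%
Failure-to-pay penalty: 50% of €608,200 = €304,100
Penalty before surcharge: €304,100 + €2,830 = €306,930
Administrative surcharge: 30% of €306,930 = €92,079
Total penalty: €306,930 + €92,079 = €399,009
Minimum €354,330: €399,009 meets the minimum, no increase.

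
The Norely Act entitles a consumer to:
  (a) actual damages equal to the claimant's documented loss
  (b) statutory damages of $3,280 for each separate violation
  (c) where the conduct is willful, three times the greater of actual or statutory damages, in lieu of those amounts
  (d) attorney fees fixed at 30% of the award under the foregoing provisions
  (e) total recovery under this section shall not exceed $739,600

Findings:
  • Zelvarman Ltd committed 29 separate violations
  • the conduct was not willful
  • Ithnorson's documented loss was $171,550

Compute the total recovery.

Total recovery: $346,671

Statutory damages: 29 × $3,280 = $95,120
Conduct not willful: the in-lieu enhancement does not apply.
Actual plus statutory damages: $171,550 + $95,120 = $266,670
Attorney fees: 30% of $266,670 = $80,001
Total before cap: $266,670 + $80,001 = $346,671
Cap at $739,600: $346,671 is within the cap, no reduction.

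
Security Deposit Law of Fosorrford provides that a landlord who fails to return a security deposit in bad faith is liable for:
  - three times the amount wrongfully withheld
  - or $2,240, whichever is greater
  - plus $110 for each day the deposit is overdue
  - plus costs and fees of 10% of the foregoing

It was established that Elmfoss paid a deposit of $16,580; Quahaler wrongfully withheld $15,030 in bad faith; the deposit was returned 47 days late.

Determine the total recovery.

Trebled: 3 × $15,030 = $45,090
Minimum $2,240: $45,090 meets the minimum, no increase.
Late-return penalty: 47 × $110 = $5,170
Damages plus late penalty: $45,090 + $5,170 = $50,260
Costs and fees: 10% of $50,260 = $5,026
Total recovery: $50,260 + $5,026 = $55,286

$55,286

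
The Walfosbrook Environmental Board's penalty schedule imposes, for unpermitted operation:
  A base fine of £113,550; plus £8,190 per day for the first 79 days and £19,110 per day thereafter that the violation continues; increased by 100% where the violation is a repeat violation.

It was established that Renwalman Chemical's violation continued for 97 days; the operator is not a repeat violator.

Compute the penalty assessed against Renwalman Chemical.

£1,104,540

First 79 days: 79 × £8,190 = £647,010
Remaining days: (97 − 79) × £19,110 = £343,980
Per-day component: £647,010 + £343,980 = £990,990
Base plus per-day: £113,550 + £990,990 = £1,104,540
The operator is not a repeat violator: no 100% increase.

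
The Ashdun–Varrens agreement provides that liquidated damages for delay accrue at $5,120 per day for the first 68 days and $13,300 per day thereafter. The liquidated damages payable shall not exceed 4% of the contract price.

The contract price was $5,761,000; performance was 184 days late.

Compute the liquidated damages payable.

$230,440

First 68 days: 68 × $5,120 = $348,160
Remaining days: (184 − 68) × $13,300 = $1,542,800
Accrued per-day damages: $348,160 + $1,542,800 = $1,890,960
Cap: 4% of $5,761,000 = $230,440
Cap at $230,440: $1,890,960 exceeds the cap → $230,440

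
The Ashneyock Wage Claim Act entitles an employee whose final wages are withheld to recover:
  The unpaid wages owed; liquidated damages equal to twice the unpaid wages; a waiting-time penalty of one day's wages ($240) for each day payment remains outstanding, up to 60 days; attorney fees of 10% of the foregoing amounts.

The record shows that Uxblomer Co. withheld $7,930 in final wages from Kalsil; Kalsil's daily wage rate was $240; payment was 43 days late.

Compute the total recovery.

$37,521

Doubled: 2 × $7,930 = $15,860
Penalty days: min(43, 60) = 43
Waiting-time penalty: 43 × $240 = $10,320
Subtotal: $7,930 + $15,860 + $10,320 = $34,110
Attorney fees: 10% of $34,110 = $3,411
Total award: $34,110 + $3,411 = $37,521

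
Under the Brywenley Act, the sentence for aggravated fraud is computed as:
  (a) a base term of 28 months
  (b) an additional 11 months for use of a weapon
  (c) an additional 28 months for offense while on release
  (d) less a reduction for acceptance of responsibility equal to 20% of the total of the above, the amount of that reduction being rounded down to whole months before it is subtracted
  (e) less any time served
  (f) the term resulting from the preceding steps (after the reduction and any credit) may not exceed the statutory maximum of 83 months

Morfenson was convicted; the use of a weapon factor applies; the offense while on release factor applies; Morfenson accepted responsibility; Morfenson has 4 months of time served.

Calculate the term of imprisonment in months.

Use of a weapon enhancement: +11 months
Offense while on release enhancement: +28 months
Adjusted term: 28 months + 11 months + 28 months = 67 months
Acceptance of responsibility reduction: 20% of 67 months = 13 months (rounded down)
After reduction: 67 − 13 = 54 months
Less time served: 54 months − 4 months = 50 months
Cap at 83 months: 50 months is within the cap, no reduction.

50 months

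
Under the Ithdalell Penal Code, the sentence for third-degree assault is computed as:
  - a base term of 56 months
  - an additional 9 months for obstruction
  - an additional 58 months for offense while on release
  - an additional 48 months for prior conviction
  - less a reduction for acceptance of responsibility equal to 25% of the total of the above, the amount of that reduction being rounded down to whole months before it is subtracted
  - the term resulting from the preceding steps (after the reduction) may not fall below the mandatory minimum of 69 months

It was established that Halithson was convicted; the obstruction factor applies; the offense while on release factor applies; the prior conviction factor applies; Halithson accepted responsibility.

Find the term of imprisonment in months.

129 months

Obstruction enhancement: +9 months
Offense while on release enhancement: +58 months
Prior conviction enhancement: +48 months
Adjusted term: 56 months + 9 months + 58 months + 48 months = 171 months
Acceptance of responsibility reduction: 25% of 171 months = 42 months (rounded down)
After reduction: 171 − 42 = 129 months
Minimum 69 months: 129 months meets the minimum, no increase.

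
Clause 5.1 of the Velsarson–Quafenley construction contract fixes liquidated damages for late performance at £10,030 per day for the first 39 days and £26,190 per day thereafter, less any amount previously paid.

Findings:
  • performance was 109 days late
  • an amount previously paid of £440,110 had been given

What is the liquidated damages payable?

First 39 days: 39 × £10,030 = £391,170
Remaining days: (109 − 39) × £26,190 = £1,833,300
Accrued per-day damages: £391,170 + £1,833,300 = £2,224,470
Less amount previously paid: £2,224,470 − £440,110 = £1,784,360

£1,784,360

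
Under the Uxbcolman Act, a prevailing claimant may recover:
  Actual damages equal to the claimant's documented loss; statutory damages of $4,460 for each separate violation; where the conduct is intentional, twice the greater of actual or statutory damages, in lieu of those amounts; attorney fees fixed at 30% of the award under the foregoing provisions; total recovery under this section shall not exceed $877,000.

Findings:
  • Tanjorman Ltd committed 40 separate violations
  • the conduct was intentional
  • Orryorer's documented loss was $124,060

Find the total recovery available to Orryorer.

$463,840

Statutory damages: 40 × $4,460 = $178,400
Greater of actual damages ($124,060) or statutory damages ($178,400): $178,400
Doubled: 2 × $178,400 = $356,800
Attorney fees: 30% of $356,800 = $107,040
Total before cap: $356,800 + $107,040 = $463,840
Cap at $877,000: $463,840 is within the cap, no reduction.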